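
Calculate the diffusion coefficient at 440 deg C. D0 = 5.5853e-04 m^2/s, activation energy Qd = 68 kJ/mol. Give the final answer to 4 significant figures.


D = D0 * exp(-Qd / (R*T))
T = 713.15 K
D = 5.5853e-04 * exp(-68e3 / (8.314 * 713.15))
D = 5.837e-09 m^2/s


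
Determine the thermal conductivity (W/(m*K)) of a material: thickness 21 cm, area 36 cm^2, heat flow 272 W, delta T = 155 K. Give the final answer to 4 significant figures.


k = Q*L / (A*dT)
L = 0.21 m, A = 3.6e-03 m^2
k = 272 * 0.21 / (3.6e-03 * 155)
k = 102.4 W/(m*K)


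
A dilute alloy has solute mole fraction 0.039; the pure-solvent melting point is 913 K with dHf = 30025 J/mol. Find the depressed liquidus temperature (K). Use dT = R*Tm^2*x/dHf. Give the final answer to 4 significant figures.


dT = R*Tm^2*x / dHf
dT = 8.314 * 913^2 * 0.039 / 30025
dT = 9.00188 K
T_new = 913 - 9.00188 = 904 K


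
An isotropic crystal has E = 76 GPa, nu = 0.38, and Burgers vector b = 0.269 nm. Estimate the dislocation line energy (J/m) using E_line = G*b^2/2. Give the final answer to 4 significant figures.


Step 1: G = E / (2*(1+nu))
G = 76 / (2*(1+0.38)) = 27.5362 GPa = 2.75362e+10 Pa
Step 2: E_line = G*b^2/2
b = 0.269 nm = 2.69e-10 m
E_line = 0.5 * 2.75362e+10 * (2.69e-10)^2 = 9.963e-10 J/m


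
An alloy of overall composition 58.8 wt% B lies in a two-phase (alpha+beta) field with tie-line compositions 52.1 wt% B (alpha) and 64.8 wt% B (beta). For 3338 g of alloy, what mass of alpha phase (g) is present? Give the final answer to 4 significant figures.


f_alpha = (C_beta - C0) / (C_beta - C_alpha)
f_alpha = (64.8 - 58.8) / (64.8 - 52.1) = 0.472441
m_alpha = f_alpha * m_total = 0.472441 * 3338 = 1577 g


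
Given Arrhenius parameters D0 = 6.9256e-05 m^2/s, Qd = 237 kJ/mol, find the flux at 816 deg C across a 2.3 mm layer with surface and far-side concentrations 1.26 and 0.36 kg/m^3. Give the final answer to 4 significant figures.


Step 1: D = D0 * exp(-Qd/(R*T))
T = 816 + 273.15 = 1089.15 K
D = 6.9256e-05 * exp(-237e3 / (8.314 * 1089.15)) = 2.97676e-16 m^2/s
Step 2: J = D * (C1 - C2) / dx
J = 2.97676e-16 * (1.26 - 0.36) / 2.3e-03
J = 1.165e-13 kg/(m^2*s)


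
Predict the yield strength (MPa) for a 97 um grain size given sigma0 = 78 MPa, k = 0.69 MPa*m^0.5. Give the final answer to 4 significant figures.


sigma_y = sigma0 + k / sqrt(d)
d = 97 um = 9.7e-05 m
sigma_y = 78 + 0.69 / sqrt(9.7e-05)
sigma_y = 148.1 MPa


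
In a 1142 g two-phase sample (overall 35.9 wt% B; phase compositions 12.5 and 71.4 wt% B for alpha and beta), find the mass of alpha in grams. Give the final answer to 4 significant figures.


f_alpha = (C_beta - C0) / (C_beta - C_alpha)
f_alpha = (71.4 - 35.9) / (71.4 - 12.5) = 0.602716
m_alpha = f_alpha * m_total = 0.602716 * 1142 = 688.3 g


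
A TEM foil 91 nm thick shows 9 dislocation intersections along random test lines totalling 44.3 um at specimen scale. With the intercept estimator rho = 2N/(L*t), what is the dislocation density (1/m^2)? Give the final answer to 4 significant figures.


rho = 2N / (L * t)
L = 44.3 um = 4.43e-05 m, t = 91 nm = 9.1e-08 m
rho = 2 * 9 / (4.43e-05 * 9.1e-08)
rho = 4.465e+12 1/m^2


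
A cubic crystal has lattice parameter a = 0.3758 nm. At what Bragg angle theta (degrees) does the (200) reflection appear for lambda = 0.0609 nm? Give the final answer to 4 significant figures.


d = a / sqrt(h^2+k^2+l^2)
d = 0.3758 / sqrt(4) = 0.1879 nm
lambda = 2*d*sin(theta)  =>  sin(theta) = lambda / (2*d)
sin(theta) = 0.0609 / (2 * 0.1879) = 0.162054
theta = 9.326 deg


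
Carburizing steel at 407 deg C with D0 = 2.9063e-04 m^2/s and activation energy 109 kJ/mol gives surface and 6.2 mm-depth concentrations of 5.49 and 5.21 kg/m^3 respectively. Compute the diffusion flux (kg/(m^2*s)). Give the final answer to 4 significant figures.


Step 1: D = D0 * exp(-Qd/(R*T))
T = 407 + 273.15 = 680.15 K
D = 2.9063e-04 * exp(-109e3 / (8.314 * 680.15)) = 1.23589e-12 m^2/s
Step 2: J = D * (C1 - C2) / dx
J = 1.23589e-12 * (5.49 - 5.21) / 6.2e-03
J = 5.581e-11 kg/(m^2*s)


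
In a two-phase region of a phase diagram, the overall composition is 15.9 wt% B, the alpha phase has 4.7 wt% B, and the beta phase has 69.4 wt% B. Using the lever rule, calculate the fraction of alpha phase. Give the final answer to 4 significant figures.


f_alpha = (C_beta - C0) / (C_beta - C_alpha)
f_alpha = (69.4 - 15.9) / (69.4 - 4.7)
f_alpha = 0.8269


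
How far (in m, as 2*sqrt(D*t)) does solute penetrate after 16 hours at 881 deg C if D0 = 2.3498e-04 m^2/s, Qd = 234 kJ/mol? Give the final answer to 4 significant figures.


Step 1: D = D0 * exp(-Qd/(R*T))
T = 1154.15 K
D = 2.3498e-04 * exp(-234e3 / (8.314 * 1154.15)) = 6.0291e-15 m^2/s
Step 2: L = 2*sqrt(D*t)
t = 16 h = 57600 s
L = 2*sqrt(6.0291e-15 * 57600) = 3.727e-05 m


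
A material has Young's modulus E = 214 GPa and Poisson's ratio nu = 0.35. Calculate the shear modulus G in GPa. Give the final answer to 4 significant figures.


G = E / (2*(1+nu))
G = 214 / (2*(1+0.35))
G = 79.26 GPa


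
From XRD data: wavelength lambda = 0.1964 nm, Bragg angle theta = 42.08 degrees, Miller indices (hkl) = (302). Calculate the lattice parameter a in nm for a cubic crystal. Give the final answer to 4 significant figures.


d = lambda / (2*sin(theta))
d = 0.1964 / (2*sin(42.08 deg))
d = 0.146531 nm
a = d * sqrt(h^2+k^2+l^2) = 0.146531 * sqrt(13)
a = 0.5283 nm


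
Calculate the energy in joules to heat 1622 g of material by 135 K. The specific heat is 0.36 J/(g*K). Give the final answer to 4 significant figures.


Q = m * cp * dT
Q = 1622 * 0.36 * 135
Q = 78830 J


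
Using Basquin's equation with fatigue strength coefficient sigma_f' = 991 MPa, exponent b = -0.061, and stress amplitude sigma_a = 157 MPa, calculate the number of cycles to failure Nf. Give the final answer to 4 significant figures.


sigma_a = sigma_f' * (2*Nf)^b
2*Nf = (sigma_a / sigma_f')^(1/b)
2*Nf = (157 / 991)^(1/-0.061)
2*Nf = 1.31101e+13
Nf = 6.555e+12 cycles


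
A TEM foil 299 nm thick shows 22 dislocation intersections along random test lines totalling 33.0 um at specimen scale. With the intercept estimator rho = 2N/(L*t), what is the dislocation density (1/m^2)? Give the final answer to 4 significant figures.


rho = 2N / (L * t)
L = 33.0 um = 3.3e-05 m, t = 299 nm = 2.99e-07 m
rho = 2 * 22 / (3.3e-05 * 2.99e-07)
rho = 4.459e+12 1/m^2


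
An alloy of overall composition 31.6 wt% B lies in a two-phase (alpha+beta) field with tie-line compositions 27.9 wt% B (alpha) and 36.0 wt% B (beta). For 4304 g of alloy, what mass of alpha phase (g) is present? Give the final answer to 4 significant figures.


f_alpha = (C_beta - C0) / (C_beta - C_alpha)
f_alpha = (36.0 - 31.6) / (36.0 - 27.9) = 0.54321
m_alpha = f_alpha * m_total = 0.54321 * 4304 = 2338 g


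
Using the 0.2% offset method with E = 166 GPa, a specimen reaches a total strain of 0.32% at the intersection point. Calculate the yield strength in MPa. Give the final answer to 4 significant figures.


Offset strain = 0.002
Elastic strain at yield = total_strain - offset = 3.2e-03 - 0.002 = 1.2e-03
sigma_y = E * elastic_strain = 166000 * 1.2e-03
sigma_y = 199.2 MPa


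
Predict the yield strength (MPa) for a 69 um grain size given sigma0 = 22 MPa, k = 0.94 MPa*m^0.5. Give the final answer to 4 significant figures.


sigma_y = sigma0 + k / sqrt(d)
d = 69 um = 6.9e-05 m
sigma_y = 22 + 0.94 / sqrt(6.9e-05)
sigma_y = 135.2 MPa


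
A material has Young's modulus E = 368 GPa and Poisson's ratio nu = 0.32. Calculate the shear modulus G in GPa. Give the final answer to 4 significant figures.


G = E / (2*(1+nu))
G = 368 / (2*(1+0.32))
G = 139.4 GPa


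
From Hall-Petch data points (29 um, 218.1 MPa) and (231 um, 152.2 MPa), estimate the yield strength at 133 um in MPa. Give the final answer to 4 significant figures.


sigma_y = sigma0 + k / sqrt(d)
1/sqrt(d1) = 1/sqrt(2.9e-05) = 185.695;  1/sqrt(d2) = 65.7952
k = (sigma1 - sigma2) / (1/sqrt(d1) - 1/sqrt(d2)) = (218.1 - 152.2) / (185.695 - 65.7952) = 0.549624 MPa*m^0.5
sigma0 = sigma1 - k/sqrt(d1) = 218.1 - 0.549624*185.695 = 116.037 MPa
sigma_y(d3) = 116.037 + 0.549624 / sqrt(1.33e-04) = 163.7 MPa


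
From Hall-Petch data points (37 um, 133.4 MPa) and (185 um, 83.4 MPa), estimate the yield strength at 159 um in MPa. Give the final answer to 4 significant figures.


sigma_y = sigma0 + k / sqrt(d)
1/sqrt(d1) = 1/sqrt(3.7e-05) = 164.399;  1/sqrt(d2) = 73.5215
k = (sigma1 - sigma2) / (1/sqrt(d1) - 1/sqrt(d2)) = (133.4 - 83.4) / (164.399 - 73.5215) = 0.550191 MPa*m^0.5
sigma0 = sigma1 - k/sqrt(d1) = 133.4 - 0.550191*164.399 = 42.9492 MPa
sigma_y(d3) = 42.9492 + 0.550191 / sqrt(1.59e-04) = 86.58 MPa


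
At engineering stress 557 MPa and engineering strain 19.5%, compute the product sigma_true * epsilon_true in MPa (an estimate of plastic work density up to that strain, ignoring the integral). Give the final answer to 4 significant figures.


sigma_true = sigma_eng * (1 + epsilon_eng)
sigma_true = 557 * (1 + 0.195) = 665.615 MPa
epsilon_true = ln(1 + epsilon_eng)
epsilon_true = ln(1 + 0.195) = 0.178146
sigma_true * epsilon_true = 665.615 * 0.178146 = 118.6 MPa


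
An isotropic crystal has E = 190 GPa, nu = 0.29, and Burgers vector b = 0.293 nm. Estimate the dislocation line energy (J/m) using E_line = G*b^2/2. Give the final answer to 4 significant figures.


Step 1: G = E / (2*(1+nu))
G = 190 / (2*(1+0.29)) = 73.6434 GPa = 7.36434e+10 Pa
Step 2: E_line = G*b^2/2
b = 0.293 nm = 2.93e-10 m
E_line = 0.5 * 7.36434e+10 * (2.93e-10)^2 = 3.161e-09 J/m


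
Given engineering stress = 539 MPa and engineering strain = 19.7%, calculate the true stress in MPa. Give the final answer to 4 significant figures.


sigma_true = sigma_eng * (1 + epsilon_eng)
sigma_true = 539 * (1 + 0.197)
sigma_true = 645.2 MPa


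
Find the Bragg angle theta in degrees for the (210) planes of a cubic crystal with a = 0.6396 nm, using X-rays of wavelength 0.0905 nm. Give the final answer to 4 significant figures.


d = a / sqrt(h^2+k^2+l^2)
d = 0.6396 / sqrt(5) = 0.286038 nm
lambda = 2*d*sin(theta)  =>  sin(theta) = lambda / (2*d)
sin(theta) = 0.0905 / (2 * 0.286038) = 0.158196
theta = 9.102 deg


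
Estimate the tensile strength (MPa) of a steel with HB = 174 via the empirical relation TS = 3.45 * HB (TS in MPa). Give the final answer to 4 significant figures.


TS (MPa) = 3.45 * HB
TS = 3.45 * 174
TS = 600.3 MPa


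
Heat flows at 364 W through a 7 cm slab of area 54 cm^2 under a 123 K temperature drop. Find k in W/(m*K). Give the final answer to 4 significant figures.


k = Q*L / (A*dT)
L = 0.07 m, A = 5.4e-03 m^2
k = 364 * 0.07 / (5.4e-03 * 123)
k = 38.36 W/(m*K)


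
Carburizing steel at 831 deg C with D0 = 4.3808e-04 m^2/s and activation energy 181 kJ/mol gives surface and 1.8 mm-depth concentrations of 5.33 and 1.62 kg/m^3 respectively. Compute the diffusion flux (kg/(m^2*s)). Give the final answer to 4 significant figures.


Step 1: D = D0 * exp(-Qd/(R*T))
T = 831 + 273.15 = 1104.15 K
D = 4.3808e-04 * exp(-181e3 / (8.314 * 1104.15)) = 1.19833e-12 m^2/s
Step 2: J = D * (C1 - C2) / dx
J = 1.19833e-12 * (5.33 - 1.62) / 1.8e-03
J = 2.47e-09 kg/(m^2*s)


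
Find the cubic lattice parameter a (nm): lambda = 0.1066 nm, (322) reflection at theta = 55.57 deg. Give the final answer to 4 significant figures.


d = lambda / (2*sin(theta))
d = 0.1066 / (2*sin(55.57 deg))
d = 0.0646203 nm
a = d * sqrt(h^2+k^2+l^2) = 0.0646203 * sqrt(17)
a = 0.2664 nm


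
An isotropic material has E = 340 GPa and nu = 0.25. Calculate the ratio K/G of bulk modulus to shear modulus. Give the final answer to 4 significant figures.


G = E / (2*(1+nu))
G = 340 / (2*(1+0.25)) = 136 GPa
K = E / (3*(1-2*nu))
K = 340 / (3*(1-2*0.25)) = 226.667 GPa
K/G = 226.667 / 136 = 1.667


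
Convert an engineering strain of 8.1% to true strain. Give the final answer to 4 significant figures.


epsilon_true = ln(1 + epsilon_eng)
epsilon_true = ln(1 + 0.081)
epsilon_true = 0.07789


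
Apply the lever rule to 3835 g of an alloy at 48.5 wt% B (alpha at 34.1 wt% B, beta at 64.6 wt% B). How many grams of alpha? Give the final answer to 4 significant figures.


f_alpha = (C_beta - C0) / (C_beta - C_alpha)
f_alpha = (64.6 - 48.5) / (64.6 - 34.1) = 0.527869
m_alpha = f_alpha * m_total = 0.527869 * 3835 = 2024 g


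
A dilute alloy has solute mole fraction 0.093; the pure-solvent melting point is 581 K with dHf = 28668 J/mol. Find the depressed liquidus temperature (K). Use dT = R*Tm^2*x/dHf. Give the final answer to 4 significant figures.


dT = R*Tm^2*x / dHf
dT = 8.314 * 581^2 * 0.093 / 28668
dT = 9.10433 K
T_new = 581 - 9.10433 = 571.9 K


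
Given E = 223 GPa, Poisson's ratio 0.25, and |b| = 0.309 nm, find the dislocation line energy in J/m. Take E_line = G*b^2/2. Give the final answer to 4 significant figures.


Step 1: G = E / (2*(1+nu))
G = 223 / (2*(1+0.25)) = 89.2 GPa = 8.92e+10 Pa
Step 2: E_line = G*b^2/2
b = 0.309 nm = 3.09e-10 m
E_line = 0.5 * 8.92e+10 * (3.09e-10)^2 = 4.258e-09 J/m


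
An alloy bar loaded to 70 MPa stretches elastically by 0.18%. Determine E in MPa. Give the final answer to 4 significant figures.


E = sigma / epsilon
epsilon = 0.18% = 1.8e-03
E = 70 / 1.8e-03
E = 38890 MPa


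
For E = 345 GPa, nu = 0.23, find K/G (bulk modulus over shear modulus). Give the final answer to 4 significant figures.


G = E / (2*(1+nu))
G = 345 / (2*(1+0.23)) = 140.244 GPa
K = E / (3*(1-2*nu))
K = 345 / (3*(1-2*0.23)) = 212.963 GPa
K/G = 212.963 / 140.244 = 1.519


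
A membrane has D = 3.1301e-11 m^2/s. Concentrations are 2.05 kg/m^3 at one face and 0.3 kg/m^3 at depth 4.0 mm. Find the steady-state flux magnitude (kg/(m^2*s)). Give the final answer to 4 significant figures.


J = -D * (dC/dx) = D * (C1 - C2) / dx
J = 3.1301e-11 * (2.05 - 0.3) / 4e-03
J = 1.369e-08 kg/(m^2*s)


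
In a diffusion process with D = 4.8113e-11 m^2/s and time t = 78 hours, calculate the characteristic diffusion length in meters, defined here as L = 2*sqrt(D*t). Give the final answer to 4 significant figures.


t = 78 hr = 280800 s
Diffusion length = 2*sqrt(D*t)
= 2*sqrt(4.8113e-11 * 280800)
= 7.351e-03 m


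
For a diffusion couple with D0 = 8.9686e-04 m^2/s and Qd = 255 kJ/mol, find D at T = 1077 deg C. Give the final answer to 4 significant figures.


D = D0 * exp(-Qd / (R*T))
T = 1350.15 K
D = 8.9686e-04 * exp(-255e3 / (8.314 * 1350.15))
D = 1.222e-13 m^2/s


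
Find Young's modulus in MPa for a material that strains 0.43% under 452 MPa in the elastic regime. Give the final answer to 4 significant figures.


E = sigma / epsilon
epsilon = 0.43% = 4.3e-03
E = 452 / 4.3e-03
E = 105100 MPa


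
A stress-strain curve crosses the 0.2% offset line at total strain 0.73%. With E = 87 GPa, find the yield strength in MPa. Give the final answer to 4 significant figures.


Offset strain = 0.002
Elastic strain at yield = total_strain - offset = 7.3e-03 - 0.002 = 5.3e-03
sigma_y = E * elastic_strain = 87000 * 5.3e-03
sigma_y = 461.1 MPa


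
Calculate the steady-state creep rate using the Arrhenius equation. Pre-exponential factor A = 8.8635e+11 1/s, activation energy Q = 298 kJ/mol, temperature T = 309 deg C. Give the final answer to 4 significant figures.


rate = A * exp(-Q / (R*T))
T = 309 + 273.15 = 582.15 K
rate = 8.8635e+11 * exp(-298e3 / (8.314 * 582.15))
rate = 1.614e-15 1/s


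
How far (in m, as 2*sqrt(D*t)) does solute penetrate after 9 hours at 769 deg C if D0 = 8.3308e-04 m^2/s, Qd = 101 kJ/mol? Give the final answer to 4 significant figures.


Step 1: D = D0 * exp(-Qd/(R*T))
T = 1042.15 K
D = 8.3308e-04 * exp(-101e3 / (8.314 * 1042.15)) = 7.2141e-09 m^2/s
Step 2: L = 2*sqrt(D*t)
t = 9 h = 32400 s
L = 2*sqrt(7.2141e-09 * 32400) = 0.03058 m


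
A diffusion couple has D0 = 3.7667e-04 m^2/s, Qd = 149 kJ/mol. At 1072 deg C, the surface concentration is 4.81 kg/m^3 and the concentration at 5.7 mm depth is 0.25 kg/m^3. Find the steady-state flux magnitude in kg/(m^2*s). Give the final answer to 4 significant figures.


Step 1: D = D0 * exp(-Qd/(R*T))
T = 1072 + 273.15 = 1345.15 K
D = 3.7667e-04 * exp(-149e3 / (8.314 * 1345.15)) = 6.16324e-10 m^2/s
Step 2: J = D * (C1 - C2) / dx
J = 6.16324e-10 * (4.81 - 0.25) / 5.7e-03
J = 4.931e-07 kg/(m^2*s)


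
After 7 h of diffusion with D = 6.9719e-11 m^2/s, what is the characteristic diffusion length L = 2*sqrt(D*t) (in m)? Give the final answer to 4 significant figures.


t = 7 hr = 25200 s
Diffusion length = 2*sqrt(D*t)
= 2*sqrt(6.9719e-11 * 25200)
= 2.651e-03 m


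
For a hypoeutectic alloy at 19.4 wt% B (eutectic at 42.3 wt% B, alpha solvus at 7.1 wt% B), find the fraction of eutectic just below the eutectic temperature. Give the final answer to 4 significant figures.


f_primary = (C_e - C0) / (C_e - C_alpha_max)
f_primary = (42.3 - 19.4) / (42.3 - 7.1)
f_primary = 0.650568
f_eutectic = 1 - 0.650568 = 0.3494


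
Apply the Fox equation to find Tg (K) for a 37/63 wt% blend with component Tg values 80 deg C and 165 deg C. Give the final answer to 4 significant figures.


1/Tg = w1/Tg1 + w2/Tg2 (in Kelvin)
Tg1 = 353.15 K, Tg2 = 438.15 K
1/Tg = 0.37/353.15 + 0.63/438.15
Tg = 402.3 K


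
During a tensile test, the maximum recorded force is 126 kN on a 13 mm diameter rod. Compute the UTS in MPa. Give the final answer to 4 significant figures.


A0 = pi*(d/2)^2 = pi*(13/2)^2 = 132.732 mm^2
UTS = F_max / A0 = 126*1000 / 132.732
UTS = 949.3 MPa


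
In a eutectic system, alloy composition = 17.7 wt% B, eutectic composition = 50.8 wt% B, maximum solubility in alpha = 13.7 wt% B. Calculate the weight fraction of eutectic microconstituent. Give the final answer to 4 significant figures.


f_primary = (C_e - C0) / (C_e - C_alpha_max)
f_primary = (50.8 - 17.7) / (50.8 - 13.7)
f_primary = 0.892183
f_eutectic = 1 - 0.892183 = 0.1078


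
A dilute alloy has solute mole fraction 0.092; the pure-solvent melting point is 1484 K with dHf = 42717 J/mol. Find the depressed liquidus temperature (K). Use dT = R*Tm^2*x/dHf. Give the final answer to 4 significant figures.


dT = R*Tm^2*x / dHf
dT = 8.314 * 1484^2 * 0.092 / 42717
dT = 39.4335 K
T_new = 1484 - 39.4335 = 1445 K


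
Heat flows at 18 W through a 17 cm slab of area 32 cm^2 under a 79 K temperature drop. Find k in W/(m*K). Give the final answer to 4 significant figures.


k = Q*L / (A*dT)
L = 0.17 m, A = 3.2e-03 m^2
k = 18 * 0.17 / (3.2e-03 * 79)
k = 12.1 W/(m*K)


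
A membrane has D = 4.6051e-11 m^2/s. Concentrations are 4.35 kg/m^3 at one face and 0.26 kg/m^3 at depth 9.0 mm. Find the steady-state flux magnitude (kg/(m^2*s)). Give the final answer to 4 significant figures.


J = -D * (dC/dx) = D * (C1 - C2) / dx
J = 4.6051e-11 * (4.35 - 0.26) / 9e-03
J = 2.093e-08 kg/(m^2*s)


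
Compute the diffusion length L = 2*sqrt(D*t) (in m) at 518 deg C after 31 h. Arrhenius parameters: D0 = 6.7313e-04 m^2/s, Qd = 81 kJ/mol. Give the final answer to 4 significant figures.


Step 1: D = D0 * exp(-Qd/(R*T))
T = 791.15 K
D = 6.7313e-04 * exp(-81e3 / (8.314 * 791.15)) = 3.01986e-09 m^2/s
Step 2: L = 2*sqrt(D*t)
t = 31 h = 111600 s
L = 2*sqrt(3.01986e-09 * 111600) = 0.03672 m


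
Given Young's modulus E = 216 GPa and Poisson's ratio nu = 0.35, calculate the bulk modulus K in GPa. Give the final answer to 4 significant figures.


K = E / (3*(1-2*nu))
K = 216 / (3*(1-2*0.35))
K = 240 GPa


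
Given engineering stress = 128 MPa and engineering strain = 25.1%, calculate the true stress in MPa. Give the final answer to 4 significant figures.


sigma_true = sigma_eng * (1 + epsilon_eng)
sigma_true = 128 * (1 + 0.251)
sigma_true = 160.1 MPa


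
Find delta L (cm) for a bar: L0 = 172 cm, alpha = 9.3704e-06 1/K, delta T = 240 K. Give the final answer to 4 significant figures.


dL = L0 * alpha * dT
dL = 172 * 9.3704e-06 * 240
dL = 0.3868 cm


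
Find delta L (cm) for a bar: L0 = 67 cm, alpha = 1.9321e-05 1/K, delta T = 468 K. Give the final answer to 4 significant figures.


dL = L0 * alpha * dT
dL = 67 * 1.9321e-05 * 468
dL = 0.6058 cm


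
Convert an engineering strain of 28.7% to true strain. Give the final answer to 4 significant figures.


epsilon_true = ln(1 + epsilon_eng)
epsilon_true = ln(1 + 0.287)
epsilon_true = 0.2523


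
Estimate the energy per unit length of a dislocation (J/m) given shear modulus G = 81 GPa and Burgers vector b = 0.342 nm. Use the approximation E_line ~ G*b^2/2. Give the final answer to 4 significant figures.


E = G*b^2/2
b = 0.342 nm = 3.42e-10 m
G = 81 GPa = 8.1e+10 Pa
E = 0.5 * 8.1e+10 * (3.42e-10)^2
E = 4.737e-09 J/m


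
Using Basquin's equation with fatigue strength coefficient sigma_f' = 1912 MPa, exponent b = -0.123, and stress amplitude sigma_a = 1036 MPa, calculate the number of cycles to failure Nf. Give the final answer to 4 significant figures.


sigma_a = sigma_f' * (2*Nf)^b
2*Nf = (sigma_a / sigma_f')^(1/b)
2*Nf = (1036 / 1912)^(1/-0.123)
2*Nf = 145.762
Nf = 72.88 cycles


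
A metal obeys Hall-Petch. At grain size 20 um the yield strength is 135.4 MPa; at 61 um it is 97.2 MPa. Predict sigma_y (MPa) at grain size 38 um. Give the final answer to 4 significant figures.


sigma_y = sigma0 + k / sqrt(d)
1/sqrt(d1) = 1/sqrt(2e-05) = 223.607;  1/sqrt(d2) = 128.037
k = (sigma1 - sigma2) / (1/sqrt(d1) - 1/sqrt(d2)) = (135.4 - 97.2) / (223.607 - 128.037) = 0.399707 MPa*m^0.5
sigma0 = sigma1 - k/sqrt(d1) = 135.4 - 0.399707*223.607 = 46.0227 MPa
sigma_y(d3) = 46.0227 + 0.399707 / sqrt(3.8e-05) = 110.9 MPa


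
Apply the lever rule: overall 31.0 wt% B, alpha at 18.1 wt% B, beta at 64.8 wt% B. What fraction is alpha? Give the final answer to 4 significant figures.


f_alpha = (C_beta - C0) / (C_beta - C_alpha)
f_alpha = (64.8 - 31.0) / (64.8 - 18.1)
f_alpha = 0.7238


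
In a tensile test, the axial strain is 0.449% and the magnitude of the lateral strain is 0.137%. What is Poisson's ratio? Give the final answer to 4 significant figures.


nu = -epsilon_lat / epsilon_axial
Lateral strain is contraction (negative), so using magnitudes:
nu = 0.137 / 0.449
nu = 0.3051


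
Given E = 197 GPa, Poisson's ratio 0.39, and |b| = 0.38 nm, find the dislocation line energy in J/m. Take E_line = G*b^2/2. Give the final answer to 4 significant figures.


Step 1: G = E / (2*(1+nu))
G = 197 / (2*(1+0.39)) = 70.8633 GPa = 7.08633e+10 Pa
Step 2: E_line = G*b^2/2
b = 0.38 nm = 3.8e-10 m
E_line = 0.5 * 7.08633e+10 * (3.8e-10)^2 = 5.116e-09 J/m


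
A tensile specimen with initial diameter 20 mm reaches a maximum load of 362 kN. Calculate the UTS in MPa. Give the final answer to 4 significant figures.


A0 = pi*(d/2)^2 = pi*(20/2)^2 = 314.159 mm^2
UTS = F_max / A0 = 362*1000 / 314.159
UTS = 1152 MPa


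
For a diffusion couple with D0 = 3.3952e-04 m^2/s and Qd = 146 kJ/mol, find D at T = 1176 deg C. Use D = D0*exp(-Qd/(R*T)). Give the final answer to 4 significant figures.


D = D0 * exp(-Qd / (R*T))
T = 1449.15 K
D = 3.3952e-04 * exp(-146e3 / (8.314 * 1449.15))
D = 1.854e-09 m^2/s


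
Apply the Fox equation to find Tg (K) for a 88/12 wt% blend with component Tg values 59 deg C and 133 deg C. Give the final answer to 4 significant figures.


1/Tg = w1/Tg1 + w2/Tg2 (in Kelvin)
Tg1 = 332.15 K, Tg2 = 406.15 K
1/Tg = 0.88/332.15 + 0.12/406.15
Tg = 339.6 K


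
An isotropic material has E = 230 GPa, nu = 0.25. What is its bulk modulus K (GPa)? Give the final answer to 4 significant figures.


K = E / (3*(1-2*nu))
K = 230 / (3*(1-2*0.25))
K = 153.3 GPa


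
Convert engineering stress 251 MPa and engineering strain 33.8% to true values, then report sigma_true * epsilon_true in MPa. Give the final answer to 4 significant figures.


sigma_true = sigma_eng * (1 + epsilon_eng)
sigma_true = 251 * (1 + 0.338) = 335.838 MPa
epsilon_true = ln(1 + epsilon_eng)
epsilon_true = ln(1 + 0.338) = 0.291176
sigma_true * epsilon_true = 335.838 * 0.291176 = 97.79 MPa


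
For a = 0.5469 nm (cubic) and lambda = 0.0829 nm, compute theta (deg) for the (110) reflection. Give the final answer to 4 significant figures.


d = a / sqrt(h^2+k^2+l^2)
d = 0.5469 / sqrt(2) = 0.386717 nm
lambda = 2*d*sin(theta)  =>  sin(theta) = lambda / (2*d)
sin(theta) = 0.0829 / (2 * 0.386717) = 0.107184
theta = 6.153 deg


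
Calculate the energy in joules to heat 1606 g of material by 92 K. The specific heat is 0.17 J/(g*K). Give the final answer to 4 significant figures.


Q = m * cp * dT
Q = 1606 * 0.17 * 92
Q = 25120 J


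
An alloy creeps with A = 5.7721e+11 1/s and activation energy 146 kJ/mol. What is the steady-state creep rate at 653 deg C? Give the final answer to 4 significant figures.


rate = A * exp(-Q / (R*T))
T = 653 + 273.15 = 926.15 K
rate = 5.7721e+11 * exp(-146e3 / (8.314 * 926.15))
rate = 3363 1/s


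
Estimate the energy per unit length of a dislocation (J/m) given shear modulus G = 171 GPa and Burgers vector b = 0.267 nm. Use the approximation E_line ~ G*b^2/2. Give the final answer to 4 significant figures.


E = G*b^2/2
b = 0.267 nm = 2.67e-10 m
G = 171 GPa = 1.71e+11 Pa
E = 0.5 * 1.71e+11 * (2.67e-10)^2
E = 6.095e-09 J/m


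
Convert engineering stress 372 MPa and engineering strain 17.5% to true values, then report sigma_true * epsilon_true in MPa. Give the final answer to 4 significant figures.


sigma_true = sigma_eng * (1 + epsilon_eng)
sigma_true = 372 * (1 + 0.175) = 437.1 MPa
epsilon_true = ln(1 + epsilon_eng)
epsilon_true = ln(1 + 0.175) = 0.161268
sigma_true * epsilon_true = 437.1 * 0.161268 = 70.49 MPa


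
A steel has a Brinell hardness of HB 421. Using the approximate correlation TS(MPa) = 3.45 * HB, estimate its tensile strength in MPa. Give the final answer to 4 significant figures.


TS (MPa) = 3.45 * HB
TS = 3.45 * 421
TS = 1452 MPa


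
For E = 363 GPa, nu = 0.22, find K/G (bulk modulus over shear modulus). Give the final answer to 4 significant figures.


G = E / (2*(1+nu))
G = 363 / (2*(1+0.22)) = 148.77 GPa
K = E / (3*(1-2*nu))
K = 363 / (3*(1-2*0.22)) = 216.071 GPa
K/G = 216.071 / 148.77 = 1.452


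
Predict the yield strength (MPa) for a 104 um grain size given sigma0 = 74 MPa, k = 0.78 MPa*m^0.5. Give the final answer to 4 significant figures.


sigma_y = sigma0 + k / sqrt(d)
d = 104 um = 1.04e-04 m
sigma_y = 74 + 0.78 / sqrt(1.04e-04)
sigma_y = 150.5 MPa


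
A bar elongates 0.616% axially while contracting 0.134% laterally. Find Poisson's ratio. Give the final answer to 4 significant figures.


nu = -epsilon_lat / epsilon_axial
Lateral strain is contraction (negative), so using magnitudes:
nu = 0.134 / 0.616
nu = 0.2175


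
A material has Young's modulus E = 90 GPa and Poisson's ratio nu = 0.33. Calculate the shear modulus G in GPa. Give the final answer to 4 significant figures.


G = E / (2*(1+nu))
G = 90 / (2*(1+0.33))
G = 33.83 GPa


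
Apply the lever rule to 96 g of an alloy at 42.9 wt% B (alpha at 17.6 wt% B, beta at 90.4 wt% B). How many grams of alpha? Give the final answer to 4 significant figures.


f_alpha = (C_beta - C0) / (C_beta - C_alpha)
f_alpha = (90.4 - 42.9) / (90.4 - 17.6) = 0.652473
m_alpha = f_alpha * m_total = 0.652473 * 96 = 62.64 g


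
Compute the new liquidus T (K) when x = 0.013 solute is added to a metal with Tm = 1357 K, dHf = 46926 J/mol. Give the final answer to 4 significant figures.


dT = R*Tm^2*x / dHf
dT = 8.314 * 1357^2 * 0.013 / 46926
dT = 4.24131 K
T_new = 1357 - 4.24131 = 1353 K


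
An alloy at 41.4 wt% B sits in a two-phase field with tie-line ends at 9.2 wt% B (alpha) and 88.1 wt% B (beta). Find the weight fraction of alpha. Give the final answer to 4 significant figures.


f_alpha = (C_beta - C0) / (C_beta - C_alpha)
f_alpha = (88.1 - 41.4) / (88.1 - 9.2)
f_alpha = 0.5919


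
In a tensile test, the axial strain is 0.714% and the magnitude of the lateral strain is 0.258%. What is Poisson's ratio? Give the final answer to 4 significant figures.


nu = -epsilon_lat / epsilon_axial
Lateral strain is contraction (negative), so using magnitudes:
nu = 0.258 / 0.714
nu = 0.3613


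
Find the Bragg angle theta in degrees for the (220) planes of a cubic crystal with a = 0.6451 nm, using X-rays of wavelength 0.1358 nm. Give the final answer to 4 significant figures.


d = a / sqrt(h^2+k^2+l^2)
d = 0.6451 / sqrt(8) = 0.228077 nm
lambda = 2*d*sin(theta)  =>  sin(theta) = lambda / (2*d)
sin(theta) = 0.1358 / (2 * 0.228077) = 0.297706
theta = 17.32 deg


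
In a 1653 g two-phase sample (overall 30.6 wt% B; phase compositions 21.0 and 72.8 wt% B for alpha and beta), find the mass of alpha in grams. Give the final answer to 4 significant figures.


f_alpha = (C_beta - C0) / (C_beta - C_alpha)
f_alpha = (72.8 - 30.6) / (72.8 - 21.0) = 0.814672
m_alpha = f_alpha * m_total = 0.814672 * 1653 = 1347 g


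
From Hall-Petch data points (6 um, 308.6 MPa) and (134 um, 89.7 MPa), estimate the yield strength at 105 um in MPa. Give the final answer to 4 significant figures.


sigma_y = sigma0 + k / sqrt(d)
1/sqrt(d1) = 1/sqrt(6e-06) = 408.248;  1/sqrt(d2) = 86.3868
k = (sigma1 - sigma2) / (1/sqrt(d1) - 1/sqrt(d2)) = (308.6 - 89.7) / (408.248 - 86.3868) = 0.680106 MPa*m^0.5
sigma0 = sigma1 - k/sqrt(d1) = 308.6 - 0.680106*408.248 = 30.9478 MPa
sigma_y(d3) = 30.9478 + 0.680106 / sqrt(1.05e-04) = 97.32 MPa


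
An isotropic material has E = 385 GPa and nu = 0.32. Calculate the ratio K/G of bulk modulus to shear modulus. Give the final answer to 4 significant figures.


G = E / (2*(1+nu))
G = 385 / (2*(1+0.32)) = 145.833 GPa
K = E / (3*(1-2*nu))
K = 385 / (3*(1-2*0.32)) = 356.481 GPa
K/G = 356.481 / 145.833 = 2.444


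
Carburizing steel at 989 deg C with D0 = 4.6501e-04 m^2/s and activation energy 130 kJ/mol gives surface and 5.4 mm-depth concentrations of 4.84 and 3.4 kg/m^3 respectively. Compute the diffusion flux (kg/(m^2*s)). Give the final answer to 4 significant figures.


Step 1: D = D0 * exp(-Qd/(R*T))
T = 989 + 273.15 = 1262.15 K
D = 4.6501e-04 * exp(-130e3 / (8.314 * 1262.15)) = 1.93714e-09 m^2/s
Step 2: J = D * (C1 - C2) / dx
J = 1.93714e-09 * (4.84 - 3.4) / 5.4e-03
J = 5.166e-07 kg/(m^2*s)


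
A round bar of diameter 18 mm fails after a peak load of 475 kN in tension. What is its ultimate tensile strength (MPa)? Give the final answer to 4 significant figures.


A0 = pi*(d/2)^2 = pi*(18/2)^2 = 254.469 mm^2
UTS = F_max / A0 = 475*1000 / 254.469
UTS = 1867 MPa


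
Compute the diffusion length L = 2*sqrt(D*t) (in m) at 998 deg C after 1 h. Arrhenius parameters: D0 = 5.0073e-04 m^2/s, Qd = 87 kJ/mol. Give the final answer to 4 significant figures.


Step 1: D = D0 * exp(-Qd/(R*T))
T = 1271.15 K
D = 5.0073e-04 * exp(-87e3 / (8.314 * 1271.15)) = 1.33178e-07 m^2/s
Step 2: L = 2*sqrt(D*t)
t = 1 h = 3600 s
L = 2*sqrt(1.33178e-07 * 3600) = 0.04379 m


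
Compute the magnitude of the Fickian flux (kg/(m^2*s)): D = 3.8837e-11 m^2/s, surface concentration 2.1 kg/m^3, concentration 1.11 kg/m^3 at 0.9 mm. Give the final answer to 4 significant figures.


J = -D * (dC/dx) = D * (C1 - C2) / dx
J = 3.8837e-11 * (2.1 - 1.11) / 9e-04
J = 4.272e-08 kg/(m^2*s)


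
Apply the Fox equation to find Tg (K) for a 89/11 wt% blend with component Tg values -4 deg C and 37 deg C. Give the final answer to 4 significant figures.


1/Tg = w1/Tg1 + w2/Tg2 (in Kelvin)
Tg1 = 269.15 K, Tg2 = 310.15 K
1/Tg = 0.89/269.15 + 0.11/310.15
Tg = 273.1 K


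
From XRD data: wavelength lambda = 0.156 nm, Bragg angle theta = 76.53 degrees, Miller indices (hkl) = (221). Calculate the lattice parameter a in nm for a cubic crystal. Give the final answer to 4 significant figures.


d = lambda / (2*sin(theta))
d = 0.156 / (2*sin(76.53 deg))
d = 0.0802063 nm
a = d * sqrt(h^2+k^2+l^2) = 0.0802063 * sqrt(9)
a = 0.2406 nm


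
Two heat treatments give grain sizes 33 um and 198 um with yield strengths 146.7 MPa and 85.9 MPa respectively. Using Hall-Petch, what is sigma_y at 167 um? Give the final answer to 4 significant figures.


sigma_y = sigma0 + k / sqrt(d)
1/sqrt(d1) = 1/sqrt(3.3e-05) = 174.078;  1/sqrt(d2) = 71.0669
k = (sigma1 - sigma2) / (1/sqrt(d1) - 1/sqrt(d2)) = (146.7 - 85.9) / (174.078 - 71.0669) = 0.59023 MPa*m^0.5
sigma0 = sigma1 - k/sqrt(d1) = 146.7 - 0.59023*174.078 = 43.9542 MPa
sigma_y(d3) = 43.9542 + 0.59023 / sqrt(1.67e-04) = 89.63 MPa


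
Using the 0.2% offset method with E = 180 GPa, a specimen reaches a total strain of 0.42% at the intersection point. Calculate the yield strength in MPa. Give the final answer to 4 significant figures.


Offset strain = 0.002
Elastic strain at yield = total_strain - offset = 4.2e-03 - 0.002 = 2.2e-03
sigma_y = E * elastic_strain = 180000 * 2.2e-03
sigma_y = 396 MPa


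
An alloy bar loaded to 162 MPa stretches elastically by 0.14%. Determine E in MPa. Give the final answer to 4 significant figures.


E = sigma / epsilon
epsilon = 0.14% = 1.4e-03
E = 162 / 1.4e-03
E = 115700 MPa


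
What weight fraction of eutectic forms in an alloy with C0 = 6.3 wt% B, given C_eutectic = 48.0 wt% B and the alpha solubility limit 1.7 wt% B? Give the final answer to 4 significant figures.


f_primary = (C_e - C0) / (C_e - C_alpha_max)
f_primary = (48.0 - 6.3) / (48.0 - 1.7)
f_primary = 0.900648
f_eutectic = 1 - 0.900648 = 0.09935


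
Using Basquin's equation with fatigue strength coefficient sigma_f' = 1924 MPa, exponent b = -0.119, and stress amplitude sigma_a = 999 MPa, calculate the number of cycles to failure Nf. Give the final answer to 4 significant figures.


sigma_a = sigma_f' * (2*Nf)^b
2*Nf = (sigma_a / sigma_f')^(1/b)
2*Nf = (999 / 1924)^(1/-0.119)
2*Nf = 246.564
Nf = 123.3 cycles


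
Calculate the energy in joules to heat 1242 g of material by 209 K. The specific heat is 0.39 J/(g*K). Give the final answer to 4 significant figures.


Q = m * cp * dT
Q = 1242 * 0.39 * 209
Q = 101200 J


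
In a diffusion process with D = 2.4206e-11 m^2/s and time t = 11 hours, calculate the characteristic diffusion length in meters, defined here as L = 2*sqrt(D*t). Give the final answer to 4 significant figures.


t = 11 hr = 39600 s
Diffusion length = 2*sqrt(D*t)
= 2*sqrt(2.4206e-11 * 39600)
= 1.958e-03 m


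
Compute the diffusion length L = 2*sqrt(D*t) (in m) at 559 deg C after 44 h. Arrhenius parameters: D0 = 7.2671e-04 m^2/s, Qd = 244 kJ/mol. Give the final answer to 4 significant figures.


Step 1: D = D0 * exp(-Qd/(R*T))
T = 832.15 K
D = 7.2671e-04 * exp(-244e3 / (8.314 * 832.15)) = 3.50555e-19 m^2/s
Step 2: L = 2*sqrt(D*t)
t = 44 h = 158400 s
L = 2*sqrt(3.50555e-19 * 158400) = 4.713e-07 m


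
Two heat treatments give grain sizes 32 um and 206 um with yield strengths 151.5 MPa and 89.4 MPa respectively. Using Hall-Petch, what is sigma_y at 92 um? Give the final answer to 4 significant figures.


sigma_y = sigma0 + k / sqrt(d)
1/sqrt(d1) = 1/sqrt(3.2e-05) = 176.777;  1/sqrt(d2) = 69.6733
k = (sigma1 - sigma2) / (1/sqrt(d1) - 1/sqrt(d2)) = (151.5 - 89.4) / (176.777 - 69.6733) = 0.579814 MPa*m^0.5
sigma0 = sigma1 - k/sqrt(d1) = 151.5 - 0.579814*176.777 = 49.0025 MPa
sigma_y(d3) = 49.0025 + 0.579814 / sqrt(9.2e-05) = 109.5 MPa


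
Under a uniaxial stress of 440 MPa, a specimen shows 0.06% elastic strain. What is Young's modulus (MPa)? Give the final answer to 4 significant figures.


E = sigma / epsilon
epsilon = 0.06% = 6e-04
E = 440 / 6e-04
E = 733300 MPa


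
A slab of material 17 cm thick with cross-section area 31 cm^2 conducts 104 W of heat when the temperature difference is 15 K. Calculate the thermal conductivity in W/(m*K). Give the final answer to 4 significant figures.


k = Q*L / (A*dT)
L = 0.17 m, A = 3.1e-03 m^2
k = 104 * 0.17 / (3.1e-03 * 15)
k = 380.2 W/(m*K)


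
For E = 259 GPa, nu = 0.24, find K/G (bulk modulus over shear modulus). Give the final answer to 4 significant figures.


G = E / (2*(1+nu))
G = 259 / (2*(1+0.24)) = 104.435 GPa
K = E / (3*(1-2*nu))
K = 259 / (3*(1-2*0.24)) = 166.026 GPa
K/G = 166.026 / 104.435 = 1.59


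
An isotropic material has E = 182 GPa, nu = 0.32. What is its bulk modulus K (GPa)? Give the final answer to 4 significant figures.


K = E / (3*(1-2*nu))
K = 182 / (3*(1-2*0.32))
K = 168.5 GPa


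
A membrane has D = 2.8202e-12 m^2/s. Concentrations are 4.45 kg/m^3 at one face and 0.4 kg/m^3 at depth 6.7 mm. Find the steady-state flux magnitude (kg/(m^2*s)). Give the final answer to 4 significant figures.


J = -D * (dC/dx) = D * (C1 - C2) / dx
J = 2.8202e-12 * (4.45 - 0.4) / 6.7e-03
J = 1.705e-09 kg/(m^2*s)


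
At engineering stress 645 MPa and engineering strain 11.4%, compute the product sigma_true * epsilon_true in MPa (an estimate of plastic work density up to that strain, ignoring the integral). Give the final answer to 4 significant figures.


sigma_true = sigma_eng * (1 + epsilon_eng)
sigma_true = 645 * (1 + 0.114) = 718.53 MPa
epsilon_true = ln(1 + epsilon_eng)
epsilon_true = ln(1 + 0.114) = 0.107957
sigma_true * epsilon_true = 718.53 * 0.107957 = 77.57 MPa


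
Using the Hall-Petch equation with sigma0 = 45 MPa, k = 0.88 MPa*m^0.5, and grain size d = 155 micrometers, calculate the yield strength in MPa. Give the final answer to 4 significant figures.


sigma_y = sigma0 + k / sqrt(d)
d = 155 um = 1.55e-04 m
sigma_y = 45 + 0.88 / sqrt(1.55e-04)
sigma_y = 115.7 MPa


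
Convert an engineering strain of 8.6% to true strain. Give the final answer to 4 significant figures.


epsilon_true = ln(1 + epsilon_eng)
epsilon_true = ln(1 + 0.086)
epsilon_true = 0.0825


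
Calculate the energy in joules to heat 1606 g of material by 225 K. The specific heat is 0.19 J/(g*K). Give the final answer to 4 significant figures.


Q = m * cp * dT
Q = 1606 * 0.19 * 225
Q = 68660 J


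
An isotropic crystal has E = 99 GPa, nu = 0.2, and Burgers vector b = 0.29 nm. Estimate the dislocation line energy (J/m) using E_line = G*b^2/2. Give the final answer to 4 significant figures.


Step 1: G = E / (2*(1+nu))
G = 99 / (2*(1+0.2)) = 41.25 GPa = 4.125e+10 Pa
Step 2: E_line = G*b^2/2
b = 0.29 nm = 2.9e-10 m
E_line = 0.5 * 4.125e+10 * (2.9e-10)^2 = 1.735e-09 J/m


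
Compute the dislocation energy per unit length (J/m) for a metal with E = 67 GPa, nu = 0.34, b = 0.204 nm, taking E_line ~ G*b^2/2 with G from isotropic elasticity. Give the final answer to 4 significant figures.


Step 1: G = E / (2*(1+nu))
G = 67 / (2*(1+0.34)) = 25 GPa = 2.5e+10 Pa
Step 2: E_line = G*b^2/2
b = 0.204 nm = 2.04e-10 m
E_line = 0.5 * 2.5e+10 * (2.04e-10)^2 = 5.202e-10 J/m


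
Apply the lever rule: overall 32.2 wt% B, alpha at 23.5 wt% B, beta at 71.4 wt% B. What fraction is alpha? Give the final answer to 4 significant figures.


f_alpha = (C_beta - C0) / (C_beta - C_alpha)
f_alpha = (71.4 - 32.2) / (71.4 - 23.5)
f_alpha = 0.8184


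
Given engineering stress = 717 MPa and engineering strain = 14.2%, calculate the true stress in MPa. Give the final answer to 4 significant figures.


sigma_true = sigma_eng * (1 + epsilon_eng)
sigma_true = 717 * (1 + 0.142)
sigma_true = 818.8 MPa


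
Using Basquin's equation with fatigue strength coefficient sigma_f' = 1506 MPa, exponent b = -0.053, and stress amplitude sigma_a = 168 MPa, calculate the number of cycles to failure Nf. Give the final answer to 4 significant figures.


sigma_a = sigma_f' * (2*Nf)^b
2*Nf = (sigma_a / sigma_f')^(1/b)
2*Nf = (168 / 1506)^(1/-0.053)
2*Nf = 9.37549e+17
Nf = 4.688e+17 cycles


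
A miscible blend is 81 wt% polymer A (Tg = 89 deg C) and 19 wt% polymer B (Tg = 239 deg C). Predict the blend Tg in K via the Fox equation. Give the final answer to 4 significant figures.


1/Tg = w1/Tg1 + w2/Tg2 (in Kelvin)
Tg1 = 362.15 K, Tg2 = 512.15 K
1/Tg = 0.81/362.15 + 0.19/512.15
Tg = 383.5 K


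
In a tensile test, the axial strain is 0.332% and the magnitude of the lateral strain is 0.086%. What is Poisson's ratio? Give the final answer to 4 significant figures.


nu = -epsilon_lat / epsilon_axial
Lateral strain is contraction (negative), so using magnitudes:
nu = 0.086 / 0.332
nu = 0.259
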